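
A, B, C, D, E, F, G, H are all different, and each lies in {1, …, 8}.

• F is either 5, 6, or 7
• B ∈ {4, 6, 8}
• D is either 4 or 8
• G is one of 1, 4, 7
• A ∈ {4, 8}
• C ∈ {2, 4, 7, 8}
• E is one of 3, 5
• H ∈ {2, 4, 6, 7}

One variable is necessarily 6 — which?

The 8 variables together cover exactly {1, 2, 3, 4, 5, 6, 7, 8} — 8 values for 8 variables — and 1 appears only in G's list, so G = 1.
The 7 still-open variables together cover exactly {2, 3, 4, 5, 6, 7, 8} — 7 values for 7 variables — and 3 appears only in E's list, so E = 3.
The 6 still-open variables draw from only 6 values {2, 4, 5, 6, 7, 8}, so each is used; only F can be 5, hence F = 5.
The 2 variables A and D are confined to {4, 8}, which locks those values in; drop them from B, C, H.
So 6 goes to B.

B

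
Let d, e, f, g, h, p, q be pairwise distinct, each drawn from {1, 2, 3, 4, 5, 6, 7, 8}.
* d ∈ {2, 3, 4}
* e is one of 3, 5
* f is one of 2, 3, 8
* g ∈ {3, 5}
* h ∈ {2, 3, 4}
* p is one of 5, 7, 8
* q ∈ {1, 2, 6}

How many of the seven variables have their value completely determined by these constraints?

2

The 2 variables e and g are confined to {3, 5}, which locks those values in; drop them from d, f, h, p.
d and h share exactly the 2 values {2, 4}; by pigeonhole those values go to them, so strike 2, 4 from f, q.
f has just one choice, so f = 8. Remove 8 from p.
p's domain is down to {7}, so p = 7.
Determined: f=8, p=7. The other variables each still have more than one consistent value. That makes 2.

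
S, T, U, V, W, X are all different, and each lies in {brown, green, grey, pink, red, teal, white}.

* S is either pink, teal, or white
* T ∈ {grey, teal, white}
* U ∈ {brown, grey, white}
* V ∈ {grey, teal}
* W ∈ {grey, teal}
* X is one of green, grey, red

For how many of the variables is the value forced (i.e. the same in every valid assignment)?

3

The 2 variables V and W are confined to {grey, teal}, which locks those values in; drop them from S, T, U, X.
T's domain is down to {white}, so T = white. Strike white from S, U.
U's domain is down to {brown}, so U = brown.
That leaves S = pink.
Determined: S=pink, T=white, U=brown. The other variables each still have more than one consistent value. That makes 3.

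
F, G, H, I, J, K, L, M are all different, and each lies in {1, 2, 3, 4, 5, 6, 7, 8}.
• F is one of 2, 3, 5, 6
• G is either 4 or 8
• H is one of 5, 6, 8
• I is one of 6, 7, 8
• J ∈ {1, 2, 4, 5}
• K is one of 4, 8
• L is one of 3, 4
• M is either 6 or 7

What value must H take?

Among the 8 variables, 1 fits only J (and all 8 values in {1, 2, 3, 4, 5, 6, 7, 8} must be used), so J = 1.
The 7 still-open variables together cover exactly {2, 3, 4, 5, 6, 7, 8} — 7 values for 7 variables — and 2 appears only in F's list, so F = 2.
The 6 still-open variables draw from only 6 values {3, 4, 5, 6, 7, 8}, so each is used; only L can be 3, hence L = 3.
Among the 5 still-open variables, 5 fits only H (and all 5 values in {4, 5, 6, 7, 8} must be used), so H = 5.

5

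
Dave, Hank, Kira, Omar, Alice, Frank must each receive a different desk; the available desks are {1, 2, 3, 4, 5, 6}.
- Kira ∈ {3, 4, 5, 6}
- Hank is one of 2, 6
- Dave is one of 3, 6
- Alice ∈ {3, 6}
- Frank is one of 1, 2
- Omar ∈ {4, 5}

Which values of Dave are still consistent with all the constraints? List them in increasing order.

3, 6

The 6 variables draw from only 6 values {1, 2, 3, 4, 5, 6}, so each is used; only Frank can be 1, hence Frank = 1.
The 5 still-open variables draw from only 5 values {2, 3, 4, 5, 6}, so each is used; only Hank can be 2, hence Hank = 2.
The 2 variables Dave and Alice are confined to {3, 6}, which locks those values in; drop them from Kira.
No further eliminations apply; Dave can still be any of 3, 6.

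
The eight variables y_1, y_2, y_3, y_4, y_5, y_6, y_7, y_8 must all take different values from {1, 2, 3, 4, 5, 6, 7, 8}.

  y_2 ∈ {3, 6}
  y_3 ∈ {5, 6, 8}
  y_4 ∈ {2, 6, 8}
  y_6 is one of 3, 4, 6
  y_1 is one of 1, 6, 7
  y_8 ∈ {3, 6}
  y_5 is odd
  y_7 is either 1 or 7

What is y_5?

5

The 8 variables together cover exactly {1, 2, 3, 4, 5, 6, 7, 8} — 8 values for 8 variables — and 2 appears only in y_4's list, so y_4 = 2.
Among the 7 still-open variables, 4 fits only y_6 (and all 7 values in {1, 3, 4, 5, 6, 7, 8} must be used), so y_6 = 4.
The 6 still-open variables draw from only 6 values {1, 3, 5, 6, 7, 8}, so each is used; only y_3 can be 8, hence y_3 = 8.
The 5 still-open variables draw from only 5 values {1, 3, 5, 6, 7}, so each is used; only y_5 can be 5, hence y_5 = 5.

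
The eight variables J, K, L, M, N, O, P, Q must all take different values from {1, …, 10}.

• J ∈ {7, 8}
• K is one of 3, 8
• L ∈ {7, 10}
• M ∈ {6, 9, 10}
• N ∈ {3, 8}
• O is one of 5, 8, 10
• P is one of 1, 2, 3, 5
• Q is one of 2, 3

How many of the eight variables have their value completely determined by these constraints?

5

The 2 variables K and N are confined to {3, 8}, which locks those values in; drop them from J, O, P, Q.
That leaves J = 7. Remove 7 from L.
L must be 10 (only option left). Eliminate 10 elsewhere: M, O.
O has just one choice, so O = 5. Strike 5 from P.
Q has just one choice, so Q = 2. Eliminate 2 elsewhere: P.
P must be 1 (only option left).
Determined: J=7, L=10, O=5, P=1, Q=2. The other variables each still have more than one consistent value. That makes 5.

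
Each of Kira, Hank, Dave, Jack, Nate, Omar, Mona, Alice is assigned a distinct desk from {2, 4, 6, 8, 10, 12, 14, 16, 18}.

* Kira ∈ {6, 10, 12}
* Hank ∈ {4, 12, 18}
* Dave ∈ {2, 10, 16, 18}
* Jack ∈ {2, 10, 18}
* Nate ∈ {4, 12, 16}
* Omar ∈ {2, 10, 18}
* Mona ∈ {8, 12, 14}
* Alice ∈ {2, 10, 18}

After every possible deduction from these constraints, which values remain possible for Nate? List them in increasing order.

The 3 variables Jack, Omar, Alice are confined to {2, 10, 18}, which locks those values in; drop them from Kira, Hank, Dave.
That leaves Dave = 16. Strike 16 from Nate.
The 2 variables Hank and Nate are confined to {4, 12}, which locks those values in; drop them from Kira, Mona.
Kira must be 6 (only option left).
No further eliminations apply; Nate can still be any of 4, 12.

4, 12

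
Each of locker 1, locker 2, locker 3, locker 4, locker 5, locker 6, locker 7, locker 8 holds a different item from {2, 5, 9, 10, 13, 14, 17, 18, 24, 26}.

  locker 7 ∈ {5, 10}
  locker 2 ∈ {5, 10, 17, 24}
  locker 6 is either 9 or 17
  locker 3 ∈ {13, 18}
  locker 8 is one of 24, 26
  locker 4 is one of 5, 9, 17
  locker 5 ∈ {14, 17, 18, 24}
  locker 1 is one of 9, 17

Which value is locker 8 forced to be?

locker 1 and locker 6 between them cover only {9, 17} — a naked pair. Remove those values from locker 2, locker 4, locker 5.
locker 4 has just one choice, so locker 4 = 5. Strike 5 from locker 2, locker 7.
That leaves locker 7 = 10. So locker 2 can't be 10.
locker 2 has just one choice, so locker 2 = 24. Eliminate 24 elsewhere: locker 5, locker 8.
So locker 8 = 26.

26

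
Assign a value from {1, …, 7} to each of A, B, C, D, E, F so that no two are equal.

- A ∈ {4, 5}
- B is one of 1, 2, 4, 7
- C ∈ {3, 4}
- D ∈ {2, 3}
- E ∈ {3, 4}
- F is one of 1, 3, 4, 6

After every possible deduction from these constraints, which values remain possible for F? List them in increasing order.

C and E share exactly the 2 values {3, 4}; by pigeonhole those values go to them, so strike 3, 4 from A, B, D, F.
A's domain is down to {5}, so A = 5.
That leaves D = 2. Remove 2 from B.
No further eliminations apply; F can still be any of 1, 6.

1, 6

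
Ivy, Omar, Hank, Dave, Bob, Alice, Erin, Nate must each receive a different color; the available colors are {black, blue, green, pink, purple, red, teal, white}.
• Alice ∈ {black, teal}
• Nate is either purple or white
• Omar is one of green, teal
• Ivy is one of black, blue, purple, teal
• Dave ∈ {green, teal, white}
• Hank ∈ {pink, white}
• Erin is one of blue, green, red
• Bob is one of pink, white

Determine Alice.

The 8 variables together cover exactly {black, blue, green, pink, purple, red, teal, white} — 8 values for 8 variables — and red appears only in Erin's list, so Erin = red.
The 7 still-open variables draw from only 7 values {black, blue, green, pink, purple, teal, white}, so each is used; only Ivy can be blue, hence Ivy = blue.
The 6 still-open variables draw from only 6 values {black, green, pink, purple, teal, white}, so each is used; only Alice can be black, hence Alice = black.

black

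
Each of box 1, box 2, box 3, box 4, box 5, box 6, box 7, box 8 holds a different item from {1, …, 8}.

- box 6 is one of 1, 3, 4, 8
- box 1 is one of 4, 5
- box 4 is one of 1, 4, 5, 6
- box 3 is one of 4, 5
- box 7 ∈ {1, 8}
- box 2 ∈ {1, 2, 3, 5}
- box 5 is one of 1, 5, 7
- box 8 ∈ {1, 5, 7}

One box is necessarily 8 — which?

box 7

The 8 variables together cover exactly {1, 2, 3, 4, 5, 6, 7, 8} — 8 values for 8 variables — and 2 appears only in box 2's list, so box 2 = 2.
The 7 still-open variables together cover exactly {1, 3, 4, 5, 6, 7, 8} — 7 values for 7 variables — and 3 appears only in box 6's list, so box 6 = 3.
The 6 still-open variables together cover exactly {1, 4, 5, 6, 7, 8} — 6 values for 6 variables — and 6 appears only in box 4's list, so box 4 = 6.
The 5 still-open variables draw from only 5 values {1, 4, 5, 7, 8}, so each is used; only box 7 can be 8, hence box 7 = 8.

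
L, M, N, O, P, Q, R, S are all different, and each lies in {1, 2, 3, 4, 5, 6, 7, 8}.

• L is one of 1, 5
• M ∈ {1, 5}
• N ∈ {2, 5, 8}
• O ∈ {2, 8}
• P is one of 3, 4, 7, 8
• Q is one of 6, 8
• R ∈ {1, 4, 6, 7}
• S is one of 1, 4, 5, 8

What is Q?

6

The 8 variables together cover exactly {1, 2, 3, 4, 5, 6, 7, 8} — 8 values for 8 variables — and 3 appears only in P's list, so P = 3.
Among the 7 still-open variables, 7 fits only R (and all 7 values in {1, 2, 4, 5, 6, 7, 8} must be used), so R = 7.
The 6 still-open variables draw from only 6 values {1, 2, 4, 5, 6, 8}, so each is used; only S can be 4, hence S = 4.
The 5 still-open variables together cover exactly {1, 2, 5, 6, 8} — 5 values for 5 variables — and 6 appears only in Q's list, so Q = 6.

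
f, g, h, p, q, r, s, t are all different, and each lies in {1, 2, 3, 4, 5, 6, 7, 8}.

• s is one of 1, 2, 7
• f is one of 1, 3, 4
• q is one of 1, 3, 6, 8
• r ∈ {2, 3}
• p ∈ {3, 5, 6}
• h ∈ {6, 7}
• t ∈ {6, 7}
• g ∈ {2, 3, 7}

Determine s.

Among the 8 variables, 4 fits only f (and all 8 values in {1, 2, 3, 4, 5, 6, 7, 8} must be used), so f = 4.
The 7 still-open variables draw from only 7 values {1, 2, 3, 5, 6, 7, 8}, so each is used; only p can be 5, hence p = 5.
Among the 6 still-open variables, 8 fits only q (and all 6 values in {1, 2, 3, 6, 7, 8} must be used), so q = 8.
The 5 still-open variables together cover exactly {1, 2, 3, 6, 7} — 5 values for 5 variables — and 1 appears only in s's list, so s = 1.

1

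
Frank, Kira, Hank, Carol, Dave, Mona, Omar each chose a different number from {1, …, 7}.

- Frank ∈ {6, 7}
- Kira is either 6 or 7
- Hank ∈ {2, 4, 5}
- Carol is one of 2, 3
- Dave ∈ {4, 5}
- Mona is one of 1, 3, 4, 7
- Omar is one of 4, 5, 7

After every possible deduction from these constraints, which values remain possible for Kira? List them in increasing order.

6, 7

The 7 variables together cover exactly {1, 2, 3, 4, 5, 6, 7} — 7 values for 7 variables — and 1 appears only in Mona's list, so Mona = 1.
Among the 6 still-open variables, 3 fits only Carol (and all 6 values in {2, 3, 4, 5, 6, 7} must be used), so Carol = 3.
The 5 still-open variables draw from only 5 values {2, 4, 5, 6, 7}, so each is used; only Hank can be 2, hence Hank = 2.
Frank and Kira share exactly the 2 values {6, 7}; by pigeonhole those values go to them, so strike 6, 7 from Omar.
No further eliminations apply; Kira can still be any of 6, 7.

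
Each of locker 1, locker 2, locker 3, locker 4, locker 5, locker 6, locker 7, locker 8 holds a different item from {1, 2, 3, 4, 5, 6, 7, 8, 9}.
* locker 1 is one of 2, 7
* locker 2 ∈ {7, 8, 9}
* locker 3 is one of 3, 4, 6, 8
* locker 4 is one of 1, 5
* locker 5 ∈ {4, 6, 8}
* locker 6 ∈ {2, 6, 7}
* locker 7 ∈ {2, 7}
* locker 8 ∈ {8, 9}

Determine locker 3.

locker 1 and locker 7 share exactly the 2 values {2, 7}; by pigeonhole those values go to them, so strike 2, 7 from locker 2, locker 6.
That leaves locker 6 = 6. So locker 3, locker 5 can't be 6.
locker 2 and locker 8 between them cover only {8, 9} — a naked pair. Remove those values from locker 3, locker 5.
locker 5 has just one choice, so locker 5 = 4. Strike 4 from locker 3.
So locker 3 = 3.

3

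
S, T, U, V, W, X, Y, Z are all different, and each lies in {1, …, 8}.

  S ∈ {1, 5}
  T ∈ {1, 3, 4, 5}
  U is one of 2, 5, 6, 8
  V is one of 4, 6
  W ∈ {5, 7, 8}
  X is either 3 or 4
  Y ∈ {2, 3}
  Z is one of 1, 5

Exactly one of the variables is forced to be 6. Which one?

The 8 variables together cover exactly {1, 2, 3, 4, 5, 6, 7, 8} — 8 values for 8 variables — and 7 appears only in W's list, so W = 7.
Among the 7 still-open variables, 8 fits only U (and all 7 values in {1, 2, 3, 4, 5, 6, 8} must be used), so U = 8.
Among the 6 still-open variables, 2 fits only Y (and all 6 values in {1, 2, 3, 4, 5, 6} must be used), so Y = 2.
Among the 5 still-open variables, 6 fits only V (and all 5 values in {1, 3, 4, 5, 6} must be used), so V = 6.

V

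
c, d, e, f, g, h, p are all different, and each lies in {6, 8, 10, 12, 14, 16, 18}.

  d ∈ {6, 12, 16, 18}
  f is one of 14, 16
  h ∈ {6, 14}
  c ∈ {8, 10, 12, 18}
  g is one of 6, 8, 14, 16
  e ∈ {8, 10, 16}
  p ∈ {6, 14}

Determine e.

10

The 2 variables h and p are confined to {6, 14}, which locks those values in; drop them from d, f, g.
f's domain is down to {16}, so f = 16. Remove 16 from d, e, g.
g has just one choice, so g = 8. Remove 8 from c, e.
So e = 10.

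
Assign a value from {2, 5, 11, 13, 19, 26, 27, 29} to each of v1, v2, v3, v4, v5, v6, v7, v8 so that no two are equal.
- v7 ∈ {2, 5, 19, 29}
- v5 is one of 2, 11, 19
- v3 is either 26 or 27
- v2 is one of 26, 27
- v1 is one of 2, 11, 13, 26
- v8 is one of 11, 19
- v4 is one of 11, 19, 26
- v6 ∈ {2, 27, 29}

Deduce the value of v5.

Among the 8 variables, 5 fits only v7 (and all 8 values in {2, 5, 11, 13, 19, 26, 27, 29} must be used), so v7 = 5.
The 7 still-open variables draw from only 7 values {2, 11, 13, 19, 26, 27, 29}, so each is used; only v1 can be 13, hence v1 = 13.
Among the 6 still-open variables, 29 fits only v6 (and all 6 values in {2, 11, 19, 26, 27, 29} must be used), so v6 = 29.
The 5 still-open variables draw from only 5 values {2, 11, 19, 26, 27}, so each is used; only v5 can be 2, hence v5 = 2.

2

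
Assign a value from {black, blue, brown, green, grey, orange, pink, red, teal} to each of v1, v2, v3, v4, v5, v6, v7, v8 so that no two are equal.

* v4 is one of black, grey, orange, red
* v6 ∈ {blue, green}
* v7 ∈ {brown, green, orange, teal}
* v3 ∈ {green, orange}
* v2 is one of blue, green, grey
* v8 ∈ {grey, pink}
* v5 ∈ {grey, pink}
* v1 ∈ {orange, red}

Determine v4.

v5 and v8 share exactly the 2 values {grey, pink}; by pigeonhole those values go to them, so strike grey, pink from v2, v4.
The 2 variables v2 and v6 are confined to {blue, green}, which locks those values in; drop them from v3, v7.
v3's domain is down to {orange}, so v3 = orange. Remove orange from v1, v4, v7.
That leaves v1 = red. Strike red from v4.
So v4 = black.

black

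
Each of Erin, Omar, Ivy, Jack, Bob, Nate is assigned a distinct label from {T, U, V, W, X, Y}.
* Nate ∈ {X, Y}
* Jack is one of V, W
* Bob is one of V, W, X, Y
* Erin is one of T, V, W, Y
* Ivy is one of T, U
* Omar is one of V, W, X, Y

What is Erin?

The 6 variables together cover exactly {T, U, V, W, X, Y} — 6 values for 6 variables — and U appears only in Ivy's list, so Ivy = U.
Among the 5 still-open variables, T fits only Erin (and all 5 values in {T, V, W, X, Y} must be used), so Erin = T.

T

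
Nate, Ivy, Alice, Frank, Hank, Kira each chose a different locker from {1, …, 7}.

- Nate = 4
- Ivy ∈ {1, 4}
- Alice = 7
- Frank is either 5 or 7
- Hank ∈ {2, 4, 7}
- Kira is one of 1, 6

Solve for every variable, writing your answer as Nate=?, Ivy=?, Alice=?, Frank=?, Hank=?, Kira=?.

Nate=4, Ivy=1, Alice=7, Frank=5, Hank=2, Kira=6

Nate must be 4 (only option left). Eliminate 4 elsewhere: Ivy, Hank.
Ivy has just one choice, so Ivy = 1. Remove 1 from Kira.
Alice's domain is down to {7}, so Alice = 7. So Frank, Hank can't be 7.
Frank must be 5 (only option left).
Hank has just one choice, so Hank = 2.
Kira must be 6 (only option left).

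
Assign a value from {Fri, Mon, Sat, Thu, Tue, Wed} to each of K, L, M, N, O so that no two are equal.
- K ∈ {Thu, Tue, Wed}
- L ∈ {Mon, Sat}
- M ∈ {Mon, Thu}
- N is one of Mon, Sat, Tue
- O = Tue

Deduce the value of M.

O's domain is down to {Tue}, so O = Tue. Strike Tue from K, N.
The 4 still-open variables draw from only 4 values {Mon, Sat, Thu, Wed}, so each is used; only K can be Wed, hence K = Wed.
The 3 still-open variables draw from only 3 values {Mon, Sat, Thu}, so each is used; only M can be Thu, hence M = Thu.

Thu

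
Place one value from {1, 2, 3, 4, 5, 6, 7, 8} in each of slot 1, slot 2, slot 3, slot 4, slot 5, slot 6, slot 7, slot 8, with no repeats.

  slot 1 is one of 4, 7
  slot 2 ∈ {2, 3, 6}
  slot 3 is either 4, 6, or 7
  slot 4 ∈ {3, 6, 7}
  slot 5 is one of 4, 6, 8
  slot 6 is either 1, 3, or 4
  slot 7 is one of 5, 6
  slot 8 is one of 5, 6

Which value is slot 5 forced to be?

The 8 variables together cover exactly {1, 2, 3, 4, 5, 6, 7, 8} — 8 values for 8 variables — and 1 appears only in slot 6's list, so slot 6 = 1.
The 7 still-open variables together cover exactly {2, 3, 4, 5, 6, 7, 8} — 7 values for 7 variables — and 2 appears only in slot 2's list, so slot 2 = 2.
The 6 still-open variables draw from only 6 values {3, 4, 5, 6, 7, 8}, so each is used; only slot 4 can be 3, hence slot 4 = 3.
The 5 still-open variables draw from only 5 values {4, 5, 6, 7, 8}, so each is used; only slot 5 can be 8, hence slot 5 = 8.

8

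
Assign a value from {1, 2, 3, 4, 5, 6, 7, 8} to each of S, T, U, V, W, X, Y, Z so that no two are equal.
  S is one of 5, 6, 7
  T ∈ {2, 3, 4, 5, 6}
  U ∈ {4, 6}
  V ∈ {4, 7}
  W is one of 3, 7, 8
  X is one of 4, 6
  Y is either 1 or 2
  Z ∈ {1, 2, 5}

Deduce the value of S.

5

Among the 8 variables, 8 fits only W (and all 8 values in {1, 2, 3, 4, 5, 6, 7, 8} must be used), so W = 8.
The 7 still-open variables together cover exactly {1, 2, 3, 4, 5, 6, 7} — 7 values for 7 variables — and 3 appears only in T's list, so T = 3.
U and X share exactly the 2 values {4, 6}; by pigeonhole those values go to them, so strike 4, 6 from S, V.
V's domain is down to {7}, so V = 7. Eliminate 7 elsewhere: S.
So S = 5.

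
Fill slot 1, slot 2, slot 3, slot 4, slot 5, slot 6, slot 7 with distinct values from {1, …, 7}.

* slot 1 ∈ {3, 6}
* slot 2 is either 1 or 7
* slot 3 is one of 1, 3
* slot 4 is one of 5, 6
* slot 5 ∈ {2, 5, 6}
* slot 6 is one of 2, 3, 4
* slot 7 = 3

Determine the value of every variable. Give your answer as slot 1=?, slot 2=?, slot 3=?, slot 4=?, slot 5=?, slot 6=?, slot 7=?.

slot 1=6, slot 2=7, slot 3=1, slot 4=5, slot 5=2, slot 6=4, slot 7=3

slot 7 has just one choice, so slot 7 = 3. So slot 1, slot 3, slot 6 can't be 3.
That leaves slot 1 = 6. Eliminate 6 elsewhere: slot 4, slot 5.
slot 3 has just one choice, so slot 3 = 1. Strike 1 from slot 2.
That leaves slot 4 = 5. Remove 5 from slot 5.
slot 5 must be 2 (only option left). Strike 2 from slot 6.
slot 6's domain is down to {4}, so slot 6 = 4.
slot 2 has just one choice, so slot 2 = 7.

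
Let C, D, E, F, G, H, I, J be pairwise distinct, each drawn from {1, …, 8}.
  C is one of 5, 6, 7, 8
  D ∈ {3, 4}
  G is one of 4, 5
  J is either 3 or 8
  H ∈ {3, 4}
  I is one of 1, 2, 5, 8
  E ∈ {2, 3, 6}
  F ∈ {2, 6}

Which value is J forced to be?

8

The 8 variables together cover exactly {1, 2, 3, 4, 5, 6, 7, 8} — 8 values for 8 variables — and 1 appears only in I's list, so I = 1.
The 7 still-open variables together cover exactly {2, 3, 4, 5, 6, 7, 8} — 7 values for 7 variables — and 7 appears only in C's list, so C = 7.
The 6 still-open variables together cover exactly {2, 3, 4, 5, 6, 8} — 6 values for 6 variables — and 5 appears only in G's list, so G = 5.
Among the 5 still-open variables, 8 fits only J (and all 5 values in {2, 3, 4, 6, 8} must be used), so J = 8.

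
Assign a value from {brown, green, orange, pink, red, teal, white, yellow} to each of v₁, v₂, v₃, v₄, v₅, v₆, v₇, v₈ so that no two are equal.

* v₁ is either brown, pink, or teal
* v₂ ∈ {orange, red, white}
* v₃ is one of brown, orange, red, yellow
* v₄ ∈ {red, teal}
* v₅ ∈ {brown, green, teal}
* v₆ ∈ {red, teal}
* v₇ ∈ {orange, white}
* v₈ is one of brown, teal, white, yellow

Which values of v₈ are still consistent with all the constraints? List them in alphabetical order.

brown, yellow

The 8 variables together cover exactly {brown, green, orange, pink, red, teal, white, yellow} — 8 values for 8 variables — and green appears only in v₅'s list, so v₅ = green.
Among the 7 still-open variables, pink fits only v₁ (and all 7 values in {brown, orange, pink, red, teal, white, yellow} must be used), so v₁ = pink.
v₄ and v₆ share exactly the 2 values {red, teal}; by pigeonhole those values go to them, so strike red, teal from v₂, v₃, v₈.
The 2 variables v₂ and v₇ are confined to {orange, white}, which locks those values in; drop them from v₃, v₈.
No further eliminations apply; v₈ can still be any of brown, yellow.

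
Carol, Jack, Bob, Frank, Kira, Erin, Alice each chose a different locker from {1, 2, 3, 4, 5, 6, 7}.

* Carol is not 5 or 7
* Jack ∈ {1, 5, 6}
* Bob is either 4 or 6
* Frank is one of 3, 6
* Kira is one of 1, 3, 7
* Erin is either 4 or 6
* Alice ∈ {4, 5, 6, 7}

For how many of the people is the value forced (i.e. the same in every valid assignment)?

Among the 7 variables, 2 fits only Carol (and all 7 values in {1, 2, 3, 4, 5, 6, 7} must be used), so Carol = 2.
Bob and Erin between them cover only {4, 6} — a naked pair. Remove those values from Jack, Frank, Alice.
Frank has just one choice, so Frank = 3. So Kira can't be 3.
Determined: Carol=2, Frank=3. The other people each still have more than one consistent value. That makes 2.

2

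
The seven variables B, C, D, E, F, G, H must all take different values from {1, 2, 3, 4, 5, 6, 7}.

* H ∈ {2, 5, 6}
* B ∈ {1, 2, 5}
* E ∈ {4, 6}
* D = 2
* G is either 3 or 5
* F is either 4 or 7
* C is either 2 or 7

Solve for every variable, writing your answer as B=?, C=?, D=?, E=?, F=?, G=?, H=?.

B=1, C=7, D=2, E=6, F=4, G=3, H=5

D has just one choice, so D = 2. Remove 2 from B, C, H.
That leaves C = 7. Strike 7 from F.
F has just one choice, so F = 4. Eliminate 4 elsewhere: E.
E has just one choice, so E = 6. Remove 6 from H.
H must be 5 (only option left). Strike 5 from B, G.
That leaves B = 1.
That leaves G = 3.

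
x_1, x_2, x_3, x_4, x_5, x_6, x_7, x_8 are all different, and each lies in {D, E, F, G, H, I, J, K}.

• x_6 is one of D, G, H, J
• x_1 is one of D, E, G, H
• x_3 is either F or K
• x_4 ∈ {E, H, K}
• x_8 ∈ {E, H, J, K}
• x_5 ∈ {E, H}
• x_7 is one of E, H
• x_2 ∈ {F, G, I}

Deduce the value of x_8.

J

The 8 variables draw from only 8 values {D, E, F, G, H, I, J, K}, so each is used; only x_2 can be I, hence x_2 = I.
Among the 7 still-open variables, F fits only x_3 (and all 7 values in {D, E, F, G, H, J, K} must be used), so x_3 = F.
x_5 and x_7 share exactly the 2 values {E, H}; by pigeonhole those values go to them, so strike E, H from x_1, x_4, x_6, x_8.
x_4's domain is down to {K}, so x_4 = K. Strike K from x_8.
So x_8 = J.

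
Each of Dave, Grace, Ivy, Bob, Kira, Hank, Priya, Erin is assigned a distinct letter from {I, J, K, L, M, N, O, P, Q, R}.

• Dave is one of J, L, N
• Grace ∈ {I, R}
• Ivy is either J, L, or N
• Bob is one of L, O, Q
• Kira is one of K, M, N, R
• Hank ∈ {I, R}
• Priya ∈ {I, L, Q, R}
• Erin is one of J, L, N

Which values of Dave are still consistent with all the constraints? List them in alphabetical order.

J, L, N

Grace and Hank between them cover only {I, R} — a naked pair. Remove those values from Kira, Priya.
The 3 variables Dave, Ivy, Erin are confined to {J, L, N}, which locks those values in; drop them from Bob, Kira, Priya.
Priya's domain is down to {Q}, so Priya = Q. So Bob can't be Q.
That leaves Bob = O.
No further eliminations apply; Dave can still be any of J, L, N.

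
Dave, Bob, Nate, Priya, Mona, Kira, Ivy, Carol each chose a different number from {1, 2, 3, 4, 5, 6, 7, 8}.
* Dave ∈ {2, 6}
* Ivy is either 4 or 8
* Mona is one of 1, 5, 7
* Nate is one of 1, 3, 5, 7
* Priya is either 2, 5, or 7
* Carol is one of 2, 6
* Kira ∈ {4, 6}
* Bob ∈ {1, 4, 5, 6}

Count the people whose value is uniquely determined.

The 8 variables draw from only 8 values {1, 2, 3, 4, 5, 6, 7, 8}, so each is used; only Nate can be 3, hence Nate = 3.
The 7 still-open variables together cover exactly {1, 2, 4, 5, 6, 7, 8} — 7 values for 7 variables — and 8 appears only in Ivy's list, so Ivy = 8.
The 2 variables Dave and Carol are confined to {2, 6}, which locks those values in; drop them from Bob, Priya, Kira.
Kira's domain is down to {4}, so Kira = 4. Strike 4 from Bob.
Determined: Nate=3, Kira=4, Ivy=8. The other people each still have more than one consistent value. That makes 3.

3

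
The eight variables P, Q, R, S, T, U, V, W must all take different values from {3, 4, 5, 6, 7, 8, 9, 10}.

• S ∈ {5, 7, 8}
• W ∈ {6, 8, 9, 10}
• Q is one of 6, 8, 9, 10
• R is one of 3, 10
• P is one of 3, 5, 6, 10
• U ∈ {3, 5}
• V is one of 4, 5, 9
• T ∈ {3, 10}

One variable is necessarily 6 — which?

P

The 8 variables draw from only 8 values {3, 4, 5, 6, 7, 8, 9, 10}, so each is used; only V can be 4, hence V = 4.
The 7 still-open variables together cover exactly {3, 5, 6, 7, 8, 9, 10} — 7 values for 7 variables — and 7 appears only in S's list, so S = 7.
R and T between them cover only {3, 10} — a naked pair. Remove those values from P, Q, U, W.
U's domain is down to {5}, so U = 5. Remove 5 from P.
So 6 goes to P.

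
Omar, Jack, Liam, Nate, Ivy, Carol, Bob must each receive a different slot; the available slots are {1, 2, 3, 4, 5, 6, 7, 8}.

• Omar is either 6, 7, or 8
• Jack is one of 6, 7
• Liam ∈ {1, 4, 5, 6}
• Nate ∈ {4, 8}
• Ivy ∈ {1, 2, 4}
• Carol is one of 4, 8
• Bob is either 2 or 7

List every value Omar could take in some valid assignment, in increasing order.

6, 7

The 7 variables together cover exactly {1, 2, 4, 5, 6, 7, 8} — 7 values for 7 variables — and 5 appears only in Liam's list, so Liam = 5.
The 6 still-open variables together cover exactly {1, 2, 4, 6, 7, 8} — 6 values for 6 variables — and 1 appears only in Ivy's list, so Ivy = 1.
The 5 still-open variables draw from only 5 values {2, 4, 6, 7, 8}, so each is used; only Bob can be 2, hence Bob = 2.
The 2 variables Nate and Carol are confined to {4, 8}, which locks those values in; drop them from Omar.
No further eliminations apply; Omar can still be any of 6, 7.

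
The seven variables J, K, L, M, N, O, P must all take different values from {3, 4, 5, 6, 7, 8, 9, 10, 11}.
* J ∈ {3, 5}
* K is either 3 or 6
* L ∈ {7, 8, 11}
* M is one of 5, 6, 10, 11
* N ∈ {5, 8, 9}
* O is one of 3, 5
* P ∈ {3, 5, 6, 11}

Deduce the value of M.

10

The 2 variables J and O are confined to {3, 5}, which locks those values in; drop them from K, M, N, P.
K has just one choice, so K = 6. So M, P can't be 6.
That leaves P = 11. Remove 11 from L, M.
So M = 10.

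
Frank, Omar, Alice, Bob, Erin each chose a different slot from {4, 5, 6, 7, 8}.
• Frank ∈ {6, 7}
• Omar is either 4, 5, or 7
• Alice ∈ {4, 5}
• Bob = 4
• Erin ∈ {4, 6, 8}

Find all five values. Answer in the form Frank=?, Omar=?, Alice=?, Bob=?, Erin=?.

Frank=6, Omar=7, Alice=5, Bob=4, Erin=8

Bob has just one choice, so Bob = 4. Remove 4 from Omar, Alice, Erin.
Alice has just one choice, so Alice = 5. Strike 5 from Omar.
Omar has just one choice, so Omar = 7. Remove 7 from Frank.
Frank's domain is down to {6}, so Frank = 6. Eliminate 6 elsewhere: Erin.
Erin has just one choice, so Erin = 8.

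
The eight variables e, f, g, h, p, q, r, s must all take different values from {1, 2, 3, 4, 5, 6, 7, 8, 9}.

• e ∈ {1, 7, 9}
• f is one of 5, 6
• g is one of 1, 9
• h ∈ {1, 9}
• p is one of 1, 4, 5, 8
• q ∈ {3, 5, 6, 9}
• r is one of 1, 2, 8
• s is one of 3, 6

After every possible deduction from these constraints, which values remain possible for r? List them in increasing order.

2, 8

g and h share exactly the 2 values {1, 9}; by pigeonhole those values go to them, so strike 1, 9 from e, p, q, r.
e's domain is down to {7}, so e = 7.
f, q, s between them cover only {3, 5, 6} — a naked triple. Remove those values from p.
No further eliminations apply; r can still be any of 2, 8.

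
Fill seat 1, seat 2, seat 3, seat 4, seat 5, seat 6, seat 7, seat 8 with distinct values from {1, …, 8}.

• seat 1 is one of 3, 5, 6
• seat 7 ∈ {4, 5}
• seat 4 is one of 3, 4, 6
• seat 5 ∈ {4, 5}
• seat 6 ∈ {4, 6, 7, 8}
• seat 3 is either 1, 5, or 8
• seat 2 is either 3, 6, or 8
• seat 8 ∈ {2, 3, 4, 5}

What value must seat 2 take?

Among the 8 variables, 1 fits only seat 3 (and all 8 values in {1, 2, 3, 4, 5, 6, 7, 8} must be used), so seat 3 = 1.
Among the 7 still-open variables, 2 fits only seat 8 (and all 7 values in {2, 3, 4, 5, 6, 7, 8} must be used), so seat 8 = 2.
The 6 still-open variables together cover exactly {3, 4, 5, 6, 7, 8} — 6 values for 6 variables — and 7 appears only in seat 6's list, so seat 6 = 7.
The 5 still-open variables together cover exactly {3, 4, 5, 6, 8} — 5 values for 5 variables — and 8 appears only in seat 2's list, so seat 2 = 8.

8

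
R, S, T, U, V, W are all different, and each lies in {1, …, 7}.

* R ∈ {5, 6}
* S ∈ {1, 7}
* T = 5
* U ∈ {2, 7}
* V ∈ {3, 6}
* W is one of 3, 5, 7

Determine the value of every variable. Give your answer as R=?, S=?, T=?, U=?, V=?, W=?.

T must be 5 (only option left). Remove 5 from R, W.
R's domain is down to {6}, so R = 6. Strike 6 from V.
V has just one choice, so V = 3. Eliminate 3 elsewhere: W.
W's domain is down to {7}, so W = 7. So S, U can't be 7.
S must be 1 (only option left).
U must be 2 (only option left).

R=6, S=1, T=5, U=2, V=3, W=7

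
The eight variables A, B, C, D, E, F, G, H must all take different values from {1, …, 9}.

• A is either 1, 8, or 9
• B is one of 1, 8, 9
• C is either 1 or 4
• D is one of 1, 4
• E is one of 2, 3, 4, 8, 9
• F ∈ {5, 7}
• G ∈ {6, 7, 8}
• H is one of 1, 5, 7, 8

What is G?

C and D between them cover only {1, 4} — a naked pair. Remove those values from A, B, E, H.
A and B between them cover only {8, 9} — a naked pair. Remove those values from E, G, H.
The 2 variables F and H are confined to {5, 7}, which locks those values in; drop them from G.
So G = 6.

6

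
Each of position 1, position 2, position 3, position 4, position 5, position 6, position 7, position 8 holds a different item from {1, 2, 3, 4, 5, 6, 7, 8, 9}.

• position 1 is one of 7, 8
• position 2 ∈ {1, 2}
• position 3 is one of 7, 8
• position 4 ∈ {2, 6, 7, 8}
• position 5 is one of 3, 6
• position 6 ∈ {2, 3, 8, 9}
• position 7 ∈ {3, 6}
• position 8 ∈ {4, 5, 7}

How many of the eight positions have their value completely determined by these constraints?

position 1 and position 3 between them cover only {7, 8} — a naked pair. Remove those values from position 4, position 6, position 8.
The 2 variables position 5 and position 7 are confined to {3, 6}, which locks those values in; drop them from position 4, position 6.
position 4 has just one choice, so position 4 = 2. So position 2, position 6 can't be 2.
That leaves position 6 = 9.
position 2 must be 1 (only option left).
Determined: position 2=1, position 4=2, position 6=9. The other positions each still have more than one consistent value. That makes 3.

3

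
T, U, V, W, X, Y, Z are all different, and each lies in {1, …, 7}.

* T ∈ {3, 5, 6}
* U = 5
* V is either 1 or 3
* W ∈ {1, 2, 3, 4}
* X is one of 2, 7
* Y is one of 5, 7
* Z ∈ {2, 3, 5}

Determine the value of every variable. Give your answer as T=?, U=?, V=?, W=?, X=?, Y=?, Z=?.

U has just one choice, so U = 5. So T, Y, Z can't be 5.
That leaves Y = 7. Remove 7 from X.
That leaves X = 2. Remove 2 from W, Z.
Z must be 3 (only option left). So T, V, W can't be 3.
T's domain is down to {6}, so T = 6.
That leaves V = 1. Strike 1 from W.
That leaves W = 4.

T=6, U=5, V=1, W=4, X=2, Y=7, Z=3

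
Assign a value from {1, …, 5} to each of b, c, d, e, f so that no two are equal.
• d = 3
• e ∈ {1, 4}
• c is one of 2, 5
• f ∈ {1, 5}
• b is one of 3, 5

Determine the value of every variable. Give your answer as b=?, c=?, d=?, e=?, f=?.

d's domain is down to {3}, so d = 3. Remove 3 from b.
b's domain is down to {5}, so b = 5. So c, f can't be 5.
c's domain is down to {2}, so c = 2.
f's domain is down to {1}, so f = 1. Strike 1 from e.
e has just one choice, so e = 4.

b=5, c=2, d=3, e=4, f=1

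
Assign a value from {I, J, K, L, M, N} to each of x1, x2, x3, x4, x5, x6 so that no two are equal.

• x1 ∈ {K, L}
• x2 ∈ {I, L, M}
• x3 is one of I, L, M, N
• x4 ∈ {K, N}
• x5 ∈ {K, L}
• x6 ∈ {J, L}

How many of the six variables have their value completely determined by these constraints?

Among the 6 variables, J fits only x6 (and all 6 values in {I, J, K, L, M, N} must be used), so x6 = J.
x1 and x5 share exactly the 2 values {K, L}; by pigeonhole those values go to them, so strike K, L from x2, x3, x4.
That leaves x4 = N. Strike N from x3.
Determined: x4=N, x6=J. The other variables each still have more than one consistent value. That makes 2.

2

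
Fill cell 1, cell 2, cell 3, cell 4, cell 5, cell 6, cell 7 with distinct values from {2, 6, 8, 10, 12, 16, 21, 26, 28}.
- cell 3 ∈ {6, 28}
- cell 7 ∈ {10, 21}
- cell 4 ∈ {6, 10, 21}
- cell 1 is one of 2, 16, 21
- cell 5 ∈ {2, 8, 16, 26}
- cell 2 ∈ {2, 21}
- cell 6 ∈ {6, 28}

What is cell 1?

cell 3 and cell 6 between them cover only {6, 28} — a naked pair. Remove those values from cell 4.
The 2 variables cell 4 and cell 7 are confined to {10, 21}, which locks those values in; drop them from cell 1, cell 2.
cell 2 must be 2 (only option left). Eliminate 2 elsewhere: cell 1, cell 5.
So cell 1 = 16.

16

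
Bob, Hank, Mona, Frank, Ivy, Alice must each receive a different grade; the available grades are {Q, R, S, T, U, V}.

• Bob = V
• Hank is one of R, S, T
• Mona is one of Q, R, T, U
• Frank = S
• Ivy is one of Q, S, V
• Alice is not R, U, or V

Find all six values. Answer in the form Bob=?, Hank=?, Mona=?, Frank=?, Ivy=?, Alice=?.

Bob's domain is down to {V}, so Bob = V. Eliminate V elsewhere: Ivy.
That leaves Frank = S. Remove S from Hank, Ivy, Alice.
Ivy has just one choice, so Ivy = Q. Remove Q from Mona, Alice.
That leaves Alice = T. Remove T from Hank, Mona.
Hank's domain is down to {R}, so Hank = R. Eliminate R elsewhere: Mona.
Mona has just one choice, so Mona = U.

Bob=V, Hank=R, Mona=U, Frank=S, Ivy=Q, Alice=T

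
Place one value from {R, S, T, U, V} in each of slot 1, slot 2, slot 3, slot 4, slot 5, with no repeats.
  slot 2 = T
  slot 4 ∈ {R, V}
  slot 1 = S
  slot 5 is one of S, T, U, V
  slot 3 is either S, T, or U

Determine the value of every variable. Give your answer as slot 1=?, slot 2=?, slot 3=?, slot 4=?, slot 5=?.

slot 1=S, slot 2=T, slot 3=U, slot 4=R, slot 5=V

slot 1 must be S (only option left). Strike S from slot 3, slot 5.
slot 2 has just one choice, so slot 2 = T. Strike T from slot 3, slot 5.
slot 3 must be U (only option left). Remove U from slot 5.
slot 5 must be V (only option left). Eliminate V elsewhere: slot 4.
That leaves slot 4 = R.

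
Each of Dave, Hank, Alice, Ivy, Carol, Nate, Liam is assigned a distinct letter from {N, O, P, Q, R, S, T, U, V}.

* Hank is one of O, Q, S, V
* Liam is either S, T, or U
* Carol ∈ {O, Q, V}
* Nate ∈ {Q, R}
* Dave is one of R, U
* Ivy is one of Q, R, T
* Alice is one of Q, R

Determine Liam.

Alice and Nate share exactly the 2 values {Q, R}; by pigeonhole those values go to them, so strike Q, R from Dave, Hank, Ivy, Carol.
Dave's domain is down to {U}, so Dave = U. So Liam can't be U.
Ivy's domain is down to {T}, so Ivy = T. Eliminate T elsewhere: Liam.
So Liam = S.

S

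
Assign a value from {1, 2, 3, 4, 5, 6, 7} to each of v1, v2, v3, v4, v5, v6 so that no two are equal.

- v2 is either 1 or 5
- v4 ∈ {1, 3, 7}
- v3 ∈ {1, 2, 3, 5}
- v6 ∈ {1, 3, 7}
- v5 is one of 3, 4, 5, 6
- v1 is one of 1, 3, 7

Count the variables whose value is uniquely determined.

v1, v4, v6 between them cover only {1, 3, 7} — a naked triple. Remove those values from v2, v3, v5.
v2 has just one choice, so v2 = 5. Eliminate 5 elsewhere: v3, v5.
v3's domain is down to {2}, so v3 = 2.
Determined: v2=5, v3=2. The other variables each still have more than one consistent value. That makes 2.

2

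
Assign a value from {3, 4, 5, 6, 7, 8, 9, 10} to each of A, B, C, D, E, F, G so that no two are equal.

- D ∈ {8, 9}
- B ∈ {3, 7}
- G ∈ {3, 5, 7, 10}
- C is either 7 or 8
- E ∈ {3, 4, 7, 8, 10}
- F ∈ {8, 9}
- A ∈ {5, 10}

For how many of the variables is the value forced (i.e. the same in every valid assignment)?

3

The 7 variables draw from only 7 values {3, 4, 5, 7, 8, 9, 10}, so each is used; only E can be 4, hence E = 4.
D and F between them cover only {8, 9} — a naked pair. Remove those values from C.
That leaves C = 7. Strike 7 from B, G.
B's domain is down to {3}, so B = 3. Eliminate 3 elsewhere: G.
Determined: B=3, C=7, E=4. The other variables each still have more than one consistent value. That makes 3.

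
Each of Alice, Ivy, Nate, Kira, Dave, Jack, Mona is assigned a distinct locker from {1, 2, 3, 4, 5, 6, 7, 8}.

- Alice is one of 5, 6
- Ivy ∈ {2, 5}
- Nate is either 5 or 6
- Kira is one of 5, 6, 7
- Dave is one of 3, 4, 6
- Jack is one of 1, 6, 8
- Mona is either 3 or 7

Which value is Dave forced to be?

Alice and Nate between them cover only {5, 6} — a naked pair. Remove those values from Ivy, Kira, Dave, Jack.
That leaves Ivy = 2.
Kira has just one choice, so Kira = 7. So Mona can't be 7.
Mona must be 3 (only option left). Eliminate 3 elsewhere: Dave.
So Dave = 4.

4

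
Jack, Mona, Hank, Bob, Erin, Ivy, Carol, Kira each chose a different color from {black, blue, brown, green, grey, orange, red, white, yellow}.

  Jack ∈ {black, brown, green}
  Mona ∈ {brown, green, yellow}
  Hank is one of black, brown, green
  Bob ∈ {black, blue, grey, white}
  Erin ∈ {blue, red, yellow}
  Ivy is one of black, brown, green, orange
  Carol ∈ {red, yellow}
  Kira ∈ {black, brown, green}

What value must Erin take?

Jack, Hank, Kira share exactly the 3 values {black, brown, green}; by pigeonhole those values go to them, so strike black, brown, green from Mona, Bob, Ivy.
Mona's domain is down to {yellow}, so Mona = yellow. Remove yellow from Erin, Carol.
Ivy must be orange (only option left).
Carol's domain is down to {red}, so Carol = red. So Erin can't be red.
So Erin = blue.

blue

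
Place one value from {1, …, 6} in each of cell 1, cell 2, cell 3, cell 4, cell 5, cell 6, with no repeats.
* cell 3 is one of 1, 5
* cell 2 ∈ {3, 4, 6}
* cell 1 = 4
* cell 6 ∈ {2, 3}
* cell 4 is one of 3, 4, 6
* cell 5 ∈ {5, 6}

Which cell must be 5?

cell 5

cell 1's domain is down to {4}, so cell 1 = 4. Remove 4 from cell 2, cell 4.
Among the 5 still-open variables, 1 fits only cell 3 (and all 5 values in {1, 2, 3, 5, 6} must be used), so cell 3 = 1.
Among the 4 still-open variables, 2 fits only cell 6 (and all 4 values in {2, 3, 5, 6} must be used), so cell 6 = 2.
Among the 3 still-open variables, 5 fits only cell 5 (and all 3 values in {3, 5, 6} must be used), so cell 5 = 5.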